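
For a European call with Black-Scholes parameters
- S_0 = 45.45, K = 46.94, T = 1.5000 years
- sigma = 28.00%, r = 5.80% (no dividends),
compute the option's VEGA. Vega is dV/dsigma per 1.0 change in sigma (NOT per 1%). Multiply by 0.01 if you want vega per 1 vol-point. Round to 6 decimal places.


d1 = 0.3310970334; d2 = -0.0118315306
phi(d1) = 0.3776637022; exp(-qT) = 1.0000000000; exp(-rT) = 0.9166770956
Vega = S * exp(-qT) * phi(d1) * sqrt(T) = 45.4500 * 1.0000000000 * 0.3776637022 * 1.2247448714 = 21.022519

Answer: Vega = 21.022519


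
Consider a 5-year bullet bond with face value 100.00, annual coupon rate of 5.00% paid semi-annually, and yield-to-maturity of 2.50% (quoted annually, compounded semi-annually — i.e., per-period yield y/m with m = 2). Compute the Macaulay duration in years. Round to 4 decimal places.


Answer: Macaulay duration = 4.5186 years

Derivation:
Coupon per period c = face * coupon_rate / m = 2.500000
Periods per year m = 2; per-period yield y/m = 0.012500
Number of cashflows N = 10
Cashflows (t years, CF_t, discount factor 1/(1+y/m)^(m*t), PV):
  t = 0.5000: CF_t = 2.500000, DF = 0.987654, PV = 2.469136
  t = 1.0000: CF_t = 2.500000, DF = 0.975461, PV = 2.438653
  t = 1.5000: CF_t = 2.500000, DF = 0.963418, PV = 2.408546
  t = 2.0000: CF_t = 2.500000, DF = 0.951524, PV = 2.378811
  t = 2.5000: CF_t = 2.500000, DF = 0.939777, PV = 2.349443
  t = 3.0000: CF_t = 2.500000, DF = 0.928175, PV = 2.320437
  t = 3.5000: CF_t = 2.500000, DF = 0.916716, PV = 2.291790
  t = 4.0000: CF_t = 2.500000, DF = 0.905398, PV = 2.263496
  t = 4.5000: CF_t = 2.500000, DF = 0.894221, PV = 2.235552
  t = 5.0000: CF_t = 102.500000, DF = 0.883181, PV = 90.526045
Price P = sum_t PV_t = 111.681907
Macaulay numerator sum_t t * PV_t:
  t * PV_t at t = 0.5000: 1.234568
  t * PV_t at t = 1.0000: 2.438653
  t * PV_t at t = 1.5000: 3.612819
  t * PV_t at t = 2.0000: 4.757621
  t * PV_t at t = 2.5000: 5.873607
  t * PV_t at t = 3.0000: 6.961312
  t * PV_t at t = 3.5000: 8.021264
  t * PV_t at t = 4.0000: 9.053984
  t * PV_t at t = 4.5000: 10.059983
  t * PV_t at t = 5.0000: 452.630225
Macaulay duration D = (sum_t t * PV_t) / P = 504.644035 / 111.681907 = 4.518584


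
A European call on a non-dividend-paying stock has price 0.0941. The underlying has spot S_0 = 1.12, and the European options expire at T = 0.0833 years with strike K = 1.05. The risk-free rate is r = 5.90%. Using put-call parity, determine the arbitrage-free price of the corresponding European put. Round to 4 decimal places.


Put-call parity: C - P = S_0 * exp(-qT) - K * exp(-rT).
S_0 * exp(-qT) = 1.1200 * 1.00000000 = 1.12000000
K * exp(-rT) = 1.0500 * 0.99509736 = 1.04485223
P = C - S*exp(-qT) + K*exp(-rT)
P = 0.0941 - 1.12000000 + 1.04485223 = 0.0190

Answer: Put price = 0.0190


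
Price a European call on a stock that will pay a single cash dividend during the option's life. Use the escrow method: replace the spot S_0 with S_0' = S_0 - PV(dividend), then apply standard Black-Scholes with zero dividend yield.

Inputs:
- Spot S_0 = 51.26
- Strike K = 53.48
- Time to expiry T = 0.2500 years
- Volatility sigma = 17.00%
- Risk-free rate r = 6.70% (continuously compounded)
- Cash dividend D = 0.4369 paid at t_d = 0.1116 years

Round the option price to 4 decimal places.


PV(D) = D * exp(-r * t_d) = 0.4369 * 0.99255068 = 0.43364539
S_0' = S_0 - PV(D) = 51.2600 - 0.43364539 = 50.82635461
d1 = (ln(S_0'/K) + (r + sigma^2/2)*T) / (sigma*sqrt(T)) = -0.35917930
d2 = d1 - sigma*sqrt(T) = -0.44417930
exp(-rT) = 0.98338950
N(d1) = 0.35973048; N(d2) = 0.32845648
C = S_0' * N(d1) - K * exp(-rT) * N(d2) = 50.82635461 * 0.35973048 - 53.4800 * 0.98338950 * 0.32845648 = 1.0097

Answer: Price = 1.0097


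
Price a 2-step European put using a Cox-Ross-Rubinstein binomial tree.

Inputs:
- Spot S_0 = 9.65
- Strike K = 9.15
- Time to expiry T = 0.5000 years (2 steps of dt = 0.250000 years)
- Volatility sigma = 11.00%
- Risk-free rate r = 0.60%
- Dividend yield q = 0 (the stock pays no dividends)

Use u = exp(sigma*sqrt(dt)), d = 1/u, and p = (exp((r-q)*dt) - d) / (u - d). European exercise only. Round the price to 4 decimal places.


dt = T/N = 0.250000
u = exp(sigma*sqrt(dt)) = 1.056541; d = 1/u = 0.946485
p = (exp((r-q)*dt) - d) / (u - d) = 0.499893
Discount per step: exp(-r*dt) = 0.998501
Stock lattice S(k, i) with i counting down-moves:
  k=0: S(0,0) = 9.6500
  k=1: S(1,0) = 10.1956; S(1,1) = 9.1336
  k=2: S(2,0) = 10.7721; S(2,1) = 9.6500; S(2,2) = 8.6448
Terminal payoffs V(N, i) = max(K - S_T, 0):
  V(2,0) = 0.000000; V(2,1) = 0.000000; V(2,2) = 0.505201
Backward induction: V(k, i) = exp(-r*dt) * [p * V(k+1, i) + (1-p) * V(k+1, i+1)].
  V(1,0) = exp(-r*dt) * [p*0.000000 + (1-p)*0.000000] = 0.000000
  V(1,1) = exp(-r*dt) * [p*0.000000 + (1-p)*0.505201] = 0.252276
  V(0,0) = exp(-r*dt) * [p*0.000000 + (1-p)*0.252276] = 0.125976

Answer: Price = V(0,0) = 0.1260


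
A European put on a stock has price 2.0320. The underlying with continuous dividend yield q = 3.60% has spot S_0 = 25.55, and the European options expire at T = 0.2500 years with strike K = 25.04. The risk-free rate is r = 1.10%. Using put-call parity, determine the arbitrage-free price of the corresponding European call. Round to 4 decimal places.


Answer: Call price = 2.3818

Derivation:
Put-call parity: C - P = S_0 * exp(-qT) - K * exp(-rT).
S_0 * exp(-qT) = 25.5500 * 0.99104038 = 25.32108168
K * exp(-rT) = 25.0400 * 0.99725378 = 24.97123460
C = P + S*exp(-qT) - K*exp(-rT)
C = 2.0320 + 25.32108168 - 24.97123460 = 2.3818


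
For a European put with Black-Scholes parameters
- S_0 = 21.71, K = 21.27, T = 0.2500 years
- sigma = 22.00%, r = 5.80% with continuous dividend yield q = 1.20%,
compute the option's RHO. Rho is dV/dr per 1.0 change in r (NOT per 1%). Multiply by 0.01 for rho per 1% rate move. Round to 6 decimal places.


d1 = 0.3456850425; d2 = 0.2356850425
phi(d1) = 0.3758039777; exp(-qT) = 0.9970044955; exp(-rT) = 0.9856046187
N(-d2) = 0.4068385387
Rho = -K*T*exp(-rT)*N(-d2) = -21.2700 * 0.2500 * 0.9856046187 * 0.4068385387 = -2.132221

Answer: Rho = -2.132221


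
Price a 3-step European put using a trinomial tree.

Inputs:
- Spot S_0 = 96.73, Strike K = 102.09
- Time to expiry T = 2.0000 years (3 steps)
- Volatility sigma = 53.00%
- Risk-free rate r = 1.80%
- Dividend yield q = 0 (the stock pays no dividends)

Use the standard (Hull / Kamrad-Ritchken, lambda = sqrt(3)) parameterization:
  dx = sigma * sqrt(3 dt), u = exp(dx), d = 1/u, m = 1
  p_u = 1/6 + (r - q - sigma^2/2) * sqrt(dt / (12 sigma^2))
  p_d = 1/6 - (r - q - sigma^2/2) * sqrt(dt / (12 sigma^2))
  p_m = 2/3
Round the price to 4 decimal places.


dt = T/N = 0.666667; dx = sigma*sqrt(3*dt) = 0.749533
u = exp(dx) = 2.116012; d = 1/u = 0.472587
p_u = 0.112211, p_m = 0.666667, p_d = 0.221123
Discount per step: exp(-r*dt) = 0.988072
Stock lattice S(k, j) with j the centered position index:
  k=0: S(0,+0) = 96.7300
  k=1: S(1,-1) = 45.7134; S(1,+0) = 96.7300; S(1,+1) = 204.6818
  k=2: S(2,-2) = 21.6035; S(2,-1) = 45.7134; S(2,+0) = 96.7300; S(2,+1) = 204.6818; S(2,+2) = 433.1092
  k=3: S(3,-3) = 10.2096; S(3,-2) = 21.6035; S(3,-1) = 45.7134; S(3,+0) = 96.7300; S(3,+1) = 204.6818; S(3,+2) = 433.1092; S(3,+3) = 916.4643
Terminal payoffs V(N, j) = max(K - S_T, 0):
  V(3,-3) = 91.880445; V(3,-2) = 80.486459; V(3,-1) = 56.376649; V(3,+0) = 5.360000; V(3,+1) = 0.000000; V(3,+2) = 0.000000; V(3,+3) = 0.000000
Backward induction: V(k, j) = exp(-r*dt) * [p_u * V(k+1, j+1) + p_m * V(k+1, j) + p_d * V(k+1, j-1)]
  V(2,-2) = exp(-r*dt) * [p_u*56.376649 + p_m*80.486459 + p_d*91.880445] = 79.342706
  V(2,-1) = exp(-r*dt) * [p_u*5.360000 + p_m*56.376649 + p_d*80.486459] = 55.315486
  V(2,+0) = exp(-r*dt) * [p_u*0.000000 + p_m*5.360000 + p_d*56.376649] = 15.848171
  V(2,+1) = exp(-r*dt) * [p_u*0.000000 + p_m*0.000000 + p_d*5.360000] = 1.171080
  V(2,+2) = exp(-r*dt) * [p_u*0.000000 + p_m*0.000000 + p_d*0.000000] = 0.000000
  V(1,-1) = exp(-r*dt) * [p_u*15.848171 + p_m*55.315486 + p_d*79.342706] = 55.529436
  V(1,+0) = exp(-r*dt) * [p_u*1.171080 + p_m*15.848171 + p_d*55.315486] = 22.654873
  V(1,+1) = exp(-r*dt) * [p_u*0.000000 + p_m*1.171080 + p_d*15.848171] = 4.233998
  V(0,+0) = exp(-r*dt) * [p_u*4.233998 + p_m*22.654873 + p_d*55.529436] = 27.524883

Answer: Price = V(0,0) = 27.5249


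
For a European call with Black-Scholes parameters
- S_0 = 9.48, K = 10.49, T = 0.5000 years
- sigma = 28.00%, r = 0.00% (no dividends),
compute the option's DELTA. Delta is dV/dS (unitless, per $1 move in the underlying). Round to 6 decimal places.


Answer: Delta = 0.340047

Derivation:
d1 = -0.4123347033; d2 = -0.6103246020
phi(d1) = 0.3664297379; exp(-qT) = 1.0000000000; exp(-rT) = 1.0000000000
N(d1) = 0.3400470579
Delta = exp(-qT) * N(d1) = 1.0000000000 * 0.3400470579 = 0.340047


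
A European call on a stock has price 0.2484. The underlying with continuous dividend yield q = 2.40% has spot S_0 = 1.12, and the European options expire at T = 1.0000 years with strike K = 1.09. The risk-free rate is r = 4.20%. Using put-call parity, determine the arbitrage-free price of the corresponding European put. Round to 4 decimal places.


Answer: Put price = 0.2001

Derivation:
Put-call parity: C - P = S_0 * exp(-qT) - K * exp(-rT).
S_0 * exp(-qT) = 1.1200 * 0.97628571 = 1.09343999
K * exp(-rT) = 1.0900 * 0.95886978 = 1.04516806
P = C - S*exp(-qT) + K*exp(-rT)
P = 0.2484 - 1.09343999 + 1.04516806 = 0.2001


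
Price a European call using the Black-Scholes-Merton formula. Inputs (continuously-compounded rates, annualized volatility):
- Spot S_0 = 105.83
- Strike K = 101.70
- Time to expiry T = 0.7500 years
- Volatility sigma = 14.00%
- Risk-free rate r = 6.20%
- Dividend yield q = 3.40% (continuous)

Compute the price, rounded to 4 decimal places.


d1 = (ln(S/K) + (r - q + 0.5*sigma^2) * T) / (sigma * sqrt(T)) = 0.56214723
d2 = d1 - sigma * sqrt(T) = 0.44090368
exp(-rT) = 0.95456456; exp(-qT) = 0.97482238
C = S_0 * exp(-qT) * N(d1) - K * exp(-rT) * N(d2)
N(d1) = 0.71299215; N(d2) = 0.67035863
C = 105.8300 * 0.97482238 * 0.71299215 - 101.7000 * 0.95456456 * 0.67035863 = 8.4783

Answer: Price = 8.4783


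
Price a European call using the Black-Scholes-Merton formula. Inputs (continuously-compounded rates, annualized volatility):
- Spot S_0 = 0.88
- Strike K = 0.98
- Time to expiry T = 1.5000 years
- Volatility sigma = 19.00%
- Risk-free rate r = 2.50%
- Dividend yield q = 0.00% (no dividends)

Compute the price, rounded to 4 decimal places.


Answer: Price = 0.0563

Derivation:
d1 = (ln(S/K) + (r - q + 0.5*sigma^2) * T) / (sigma * sqrt(T)) = -0.18502528
d2 = d1 - sigma * sqrt(T) = -0.41772680
exp(-rT) = 0.96319442; exp(-qT) = 1.00000000
C = S_0 * exp(-qT) * N(d1) - K * exp(-rT) * N(d2)
N(d1) = 0.42660460; N(d2) = 0.33807344
C = 0.8800 * 1.00000000 * 0.42660460 - 0.9800 * 0.96319442 * 0.33807344 = 0.0563


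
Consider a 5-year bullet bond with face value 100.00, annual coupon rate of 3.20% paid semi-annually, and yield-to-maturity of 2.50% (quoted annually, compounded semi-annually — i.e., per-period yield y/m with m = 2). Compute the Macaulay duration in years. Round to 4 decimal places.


Answer: Macaulay duration = 4.6668 years

Derivation:
Coupon per period c = face * coupon_rate / m = 1.600000
Periods per year m = 2; per-period yield y/m = 0.012500
Number of cashflows N = 10
Cashflows (t years, CF_t, discount factor 1/(1+y/m)^(m*t), PV):
  t = 0.5000: CF_t = 1.600000, DF = 0.987654, PV = 1.580247
  t = 1.0000: CF_t = 1.600000, DF = 0.975461, PV = 1.560738
  t = 1.5000: CF_t = 1.600000, DF = 0.963418, PV = 1.541469
  t = 2.0000: CF_t = 1.600000, DF = 0.951524, PV = 1.522439
  t = 2.5000: CF_t = 1.600000, DF = 0.939777, PV = 1.503643
  t = 3.0000: CF_t = 1.600000, DF = 0.928175, PV = 1.485080
  t = 3.5000: CF_t = 1.600000, DF = 0.916716, PV = 1.466745
  t = 4.0000: CF_t = 1.600000, DF = 0.905398, PV = 1.448638
  t = 4.5000: CF_t = 1.600000, DF = 0.894221, PV = 1.430753
  t = 5.0000: CF_t = 101.600000, DF = 0.883181, PV = 89.731182
Price P = sum_t PV_t = 103.270934
Macaulay numerator sum_t t * PV_t:
  t * PV_t at t = 0.5000: 0.790123
  t * PV_t at t = 1.0000: 1.560738
  t * PV_t at t = 1.5000: 2.312204
  t * PV_t at t = 2.0000: 3.044878
  t * PV_t at t = 2.5000: 3.759108
  t * PV_t at t = 3.0000: 4.455239
  t * PV_t at t = 3.5000: 5.133609
  t * PV_t at t = 4.0000: 5.794550
  t * PV_t at t = 4.5000: 6.438389
  t * PV_t at t = 5.0000: 448.655910
Macaulay duration D = (sum_t t * PV_t) / P = 481.944749 / 103.270934 = 4.666800


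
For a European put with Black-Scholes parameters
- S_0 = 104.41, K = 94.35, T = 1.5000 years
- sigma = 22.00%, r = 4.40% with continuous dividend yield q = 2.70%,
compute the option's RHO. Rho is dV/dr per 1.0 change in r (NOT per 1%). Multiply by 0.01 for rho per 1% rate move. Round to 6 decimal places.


Answer: Rho = -48.816022

Derivation:
d1 = 0.6053735179; d2 = 0.3359296462
phi(d1) = 0.3321471846; exp(-qT) = 0.9603091645; exp(-rT) = 0.9361308643
N(-d2) = 0.3684619602
Rho = -K*T*exp(-rT)*N(-d2) = -94.3500 * 1.5000 * 0.9361308643 * 0.3684619602 = -48.816022


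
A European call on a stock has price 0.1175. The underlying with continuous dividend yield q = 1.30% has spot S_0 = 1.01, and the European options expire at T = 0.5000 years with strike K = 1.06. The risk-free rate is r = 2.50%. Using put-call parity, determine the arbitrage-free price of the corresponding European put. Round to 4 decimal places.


Answer: Put price = 0.1609

Derivation:
Put-call parity: C - P = S_0 * exp(-qT) - K * exp(-rT).
S_0 * exp(-qT) = 1.0100 * 0.99352108 = 1.00345629
K * exp(-rT) = 1.0600 * 0.98757780 = 1.04683247
P = C - S*exp(-qT) + K*exp(-rT)
P = 0.1175 - 1.00345629 + 1.04683247 = 0.1609


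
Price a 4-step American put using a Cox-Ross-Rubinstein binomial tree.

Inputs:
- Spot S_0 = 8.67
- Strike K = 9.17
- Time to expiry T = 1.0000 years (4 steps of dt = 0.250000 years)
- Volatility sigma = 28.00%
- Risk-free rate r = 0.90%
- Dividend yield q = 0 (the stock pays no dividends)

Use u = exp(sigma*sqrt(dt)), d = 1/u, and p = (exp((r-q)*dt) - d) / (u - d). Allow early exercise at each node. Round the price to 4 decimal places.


dt = T/N = 0.250000
u = exp(sigma*sqrt(dt)) = 1.150274; d = 1/u = 0.869358
p = (exp((r-q)*dt) - d) / (u - d) = 0.473076
Discount per step: exp(-r*dt) = 0.997753
Stock lattice S(k, i) with i counting down-moves:
  k=0: S(0,0) = 8.6700
  k=1: S(1,0) = 9.9729; S(1,1) = 7.5373
  k=2: S(2,0) = 11.4715; S(2,1) = 8.6700; S(2,2) = 6.5526
  k=3: S(3,0) = 13.1954; S(3,1) = 9.9729; S(3,2) = 7.5373; S(3,3) = 5.6966
  k=4: S(4,0) = 15.1783; S(4,1) = 11.4715; S(4,2) = 8.6700; S(4,3) = 6.5526; S(4,4) = 4.9524
Terminal payoffs V(N, i) = max(K - S_T, 0):
  V(4,0) = 0.000000; V(4,1) = 0.000000; V(4,2) = 0.500000; V(4,3) = 2.617355; V(4,4) = 4.217617
Backward induction: V(k, i) = exp(-r*dt) * [p * V(k+1, i) + (1-p) * V(k+1, i+1)]; then take max(V_cont, immediate exercise) for American.
  V(3,0) = exp(-r*dt) * [p*0.000000 + (1-p)*0.000000] = 0.000000; exercise = 0.000000; V(3,0) = max -> 0.000000
  V(3,1) = exp(-r*dt) * [p*0.000000 + (1-p)*0.500000] = 0.262870; exercise = 0.000000; V(3,1) = max -> 0.262870
  V(3,2) = exp(-r*dt) * [p*0.500000 + (1-p)*2.617355] = 1.612055; exercise = 1.632664; V(3,2) = max -> 1.632664
  V(3,3) = exp(-r*dt) * [p*2.617355 + (1-p)*4.217617] = 3.452795; exercise = 3.473404; V(3,3) = max -> 3.473404
  V(2,0) = exp(-r*dt) * [p*0.000000 + (1-p)*0.262870] = 0.138201; exercise = 0.000000; V(2,0) = max -> 0.138201
  V(2,1) = exp(-r*dt) * [p*0.262870 + (1-p)*1.632664] = 0.982435; exercise = 0.500000; V(2,1) = max -> 0.982435
  V(2,2) = exp(-r*dt) * [p*1.632664 + (1-p)*3.473404] = 2.596746; exercise = 2.617355; V(2,2) = max -> 2.617355
  V(1,0) = exp(-r*dt) * [p*0.138201 + (1-p)*0.982435] = 0.581738; exercise = 0.000000; V(1,0) = max -> 0.581738
  V(1,1) = exp(-r*dt) * [p*0.982435 + (1-p)*2.617355] = 1.839770; exercise = 1.632664; V(1,1) = max -> 1.839770
  V(0,0) = exp(-r*dt) * [p*0.581738 + (1-p)*1.839770] = 1.241829; exercise = 0.500000; V(0,0) = max -> 1.241829

Answer: Price = V(0,0) = 1.2418


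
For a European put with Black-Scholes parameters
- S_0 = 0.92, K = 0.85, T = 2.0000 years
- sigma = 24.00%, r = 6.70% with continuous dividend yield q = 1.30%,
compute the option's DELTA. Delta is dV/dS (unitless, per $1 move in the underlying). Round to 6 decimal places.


Answer: Delta = -0.229393

Derivation:
d1 = 0.7210642457; d2 = 0.3816529908
phi(d1) = 0.3076152835; exp(-qT) = 0.9743350896; exp(-rT) = 0.8745900646
N(-d1) = 0.2354349939
Delta = -exp(-qT) * N(-d1) = -0.9743350896 * 0.2354349939 = -0.229393


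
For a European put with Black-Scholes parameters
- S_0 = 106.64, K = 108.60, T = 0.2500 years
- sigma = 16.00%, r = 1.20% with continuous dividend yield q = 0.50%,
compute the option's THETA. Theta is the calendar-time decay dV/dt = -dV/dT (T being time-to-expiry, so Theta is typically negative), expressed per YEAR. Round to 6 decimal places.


d1 = -0.1657841454; d2 = -0.2457841454
phi(d1) = 0.3934974369; exp(-qT) = 0.9987507809; exp(-rT) = 0.9970044955
Theta = -S*exp(-qT)*phi(d1)*sigma/(2*sqrt(T)) + r*K*exp(-rT)*N(-d2) - q*S*exp(-qT)*N(-d1)
N(-d1) = 0.5658365882; N(-d2) = 0.5970753346; sqrt(T) = 0.5000000000
Term 1 = -106.6400 * 0.9987507809 * 0.3934974369 * 0.1600 / (2 * 0.5000000000) = -6.7056233970
Term 2 = 0.0120 * 108.6000 * 0.9970044955 * 0.5970753346 = 0.7757777483
Term 3 = -0.0050 * 106.6400 * 0.9987507809 * 0.5658365882 = -0.3013271743
Theta = -6.7056233970 + (0.7757777483) + (-0.3013271743) = -6.231173

Answer: Theta = -6.231173


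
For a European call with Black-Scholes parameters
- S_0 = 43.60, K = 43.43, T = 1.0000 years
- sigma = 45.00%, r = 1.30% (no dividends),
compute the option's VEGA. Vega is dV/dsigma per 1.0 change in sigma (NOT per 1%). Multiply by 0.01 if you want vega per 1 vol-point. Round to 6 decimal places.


Answer: Vega = 16.804505

Derivation:
d1 = 0.2625704529; d2 = -0.1874295471
phi(d1) = 0.3854244230; exp(-qT) = 1.0000000000; exp(-rT) = 0.9870841350
Vega = S * exp(-qT) * phi(d1) * sqrt(T) = 43.6000 * 1.0000000000 * 0.3854244230 * 1.0000000000 = 16.804505


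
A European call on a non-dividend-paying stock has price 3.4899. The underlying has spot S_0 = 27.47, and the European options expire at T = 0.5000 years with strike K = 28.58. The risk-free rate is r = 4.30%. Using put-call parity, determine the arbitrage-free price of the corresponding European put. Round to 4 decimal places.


Put-call parity: C - P = S_0 * exp(-qT) - K * exp(-rT).
S_0 * exp(-qT) = 27.4700 * 1.00000000 = 27.47000000
K * exp(-rT) = 28.5800 * 0.97872948 = 27.97208847
P = C - S*exp(-qT) + K*exp(-rT)
P = 3.4899 - 27.47000000 + 27.97208847 = 3.9920

Answer: Put price = 3.9920


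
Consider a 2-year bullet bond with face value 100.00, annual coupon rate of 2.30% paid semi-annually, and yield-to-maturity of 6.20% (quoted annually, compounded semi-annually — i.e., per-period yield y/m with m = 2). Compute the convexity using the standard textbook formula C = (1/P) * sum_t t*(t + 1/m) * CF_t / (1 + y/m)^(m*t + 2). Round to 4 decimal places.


Answer: Convexity = 4.5933

Derivation:
Coupon per period c = face * coupon_rate / m = 1.150000
Periods per year m = 2; per-period yield y/m = 0.031000
Number of cashflows N = 4
Cashflows (t years, CF_t, discount factor 1/(1+y/m)^(m*t), PV):
  t = 0.5000: CF_t = 1.150000, DF = 0.969932, PV = 1.115422
  t = 1.0000: CF_t = 1.150000, DF = 0.940768, PV = 1.081884
  t = 1.5000: CF_t = 1.150000, DF = 0.912481, PV = 1.049354
  t = 2.0000: CF_t = 101.150000, DF = 0.885045, PV = 89.522299
Price P = sum_t PV_t = 92.768958
Convexity numerator sum_t t*(t + 1/m) * CF_t / (1+y/m)^(m*t + 2):
  t = 0.5000: term = 0.524677
  t = 1.0000: term = 1.526703
  t = 1.5000: term = 2.961596
  t = 2.0000: term = 421.098699
Convexity = (1/P) * sum = 426.111674 / 92.768958 = 4.593257


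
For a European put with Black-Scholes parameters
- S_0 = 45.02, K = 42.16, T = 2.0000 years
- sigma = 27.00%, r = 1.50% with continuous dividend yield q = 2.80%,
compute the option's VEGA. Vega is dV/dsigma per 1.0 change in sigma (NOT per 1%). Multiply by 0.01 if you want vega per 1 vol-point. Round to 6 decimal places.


Answer: Vega = 22.995813

Derivation:
d1 = 0.2947193074; d2 = -0.0871183544
phi(d1) = 0.3819871658; exp(-qT) = 0.9455391359; exp(-rT) = 0.9704455335
Vega = S * exp(-qT) * phi(d1) * sqrt(T) = 45.0200 * 0.9455391359 * 0.3819871658 * 1.4142135624 = 22.995813


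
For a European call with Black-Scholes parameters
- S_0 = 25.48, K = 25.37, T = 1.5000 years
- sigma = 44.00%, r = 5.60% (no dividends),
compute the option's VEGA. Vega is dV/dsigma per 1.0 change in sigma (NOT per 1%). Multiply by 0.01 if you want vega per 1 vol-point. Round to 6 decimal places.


d1 = 0.4333489858; d2 = -0.1055387576
phi(d1) = 0.3631881698; exp(-qT) = 1.0000000000; exp(-rT) = 0.9194312561
Vega = S * exp(-qT) * phi(d1) * sqrt(T) = 25.4800 * 1.0000000000 * 0.3631881698 * 1.2247448714 = 11.333831

Answer: Vega = 11.333831


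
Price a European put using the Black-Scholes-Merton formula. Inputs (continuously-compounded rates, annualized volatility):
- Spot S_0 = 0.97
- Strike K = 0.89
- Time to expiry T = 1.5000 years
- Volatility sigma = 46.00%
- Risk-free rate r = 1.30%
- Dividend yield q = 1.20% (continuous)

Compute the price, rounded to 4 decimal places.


Answer: Price = 0.1649

Derivation:
d1 = (ln(S/K) + (r - q + 0.5*sigma^2) * T) / (sigma * sqrt(T)) = 0.43713560
d2 = d1 - sigma * sqrt(T) = -0.12624704
exp(-rT) = 0.98068890; exp(-qT) = 0.98216103
P = K * exp(-rT) * N(-d2) - S_0 * exp(-qT) * N(-d1)
N(-d1) = 0.33100651; N(-d2) = 0.55023181
P = 0.8900 * 0.98068890 * 0.55023181 - 0.9700 * 0.98216103 * 0.33100651 = 0.1649


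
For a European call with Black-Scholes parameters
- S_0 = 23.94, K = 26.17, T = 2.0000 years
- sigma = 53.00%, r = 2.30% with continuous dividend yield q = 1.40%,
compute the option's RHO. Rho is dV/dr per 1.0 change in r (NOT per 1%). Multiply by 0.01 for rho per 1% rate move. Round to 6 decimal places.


d1 = 0.2799568944; d2 = -0.4695762936
phi(d1) = 0.3836109218; exp(-qT) = 0.9723883668; exp(-rT) = 0.9550419622
N(d2) = 0.3193288825
Rho = K*T*exp(-rT)*N(d2) = 26.1700 * 2.0000 * 0.9550419622 * 0.3193288825 = 15.962260

Answer: Rho = 15.962260


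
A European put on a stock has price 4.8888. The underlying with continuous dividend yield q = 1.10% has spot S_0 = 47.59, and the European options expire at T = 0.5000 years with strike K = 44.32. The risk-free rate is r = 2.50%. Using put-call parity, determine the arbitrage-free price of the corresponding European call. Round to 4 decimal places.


Answer: Call price = 8.4483

Derivation:
Put-call parity: C - P = S_0 * exp(-qT) - K * exp(-rT).
S_0 * exp(-qT) = 47.5900 * 0.99451510 = 47.32897348
K * exp(-rT) = 44.3200 * 0.98757780 = 43.76944812
C = P + S*exp(-qT) - K*exp(-rT)
C = 4.8888 + 47.32897348 - 43.76944812 = 8.4483


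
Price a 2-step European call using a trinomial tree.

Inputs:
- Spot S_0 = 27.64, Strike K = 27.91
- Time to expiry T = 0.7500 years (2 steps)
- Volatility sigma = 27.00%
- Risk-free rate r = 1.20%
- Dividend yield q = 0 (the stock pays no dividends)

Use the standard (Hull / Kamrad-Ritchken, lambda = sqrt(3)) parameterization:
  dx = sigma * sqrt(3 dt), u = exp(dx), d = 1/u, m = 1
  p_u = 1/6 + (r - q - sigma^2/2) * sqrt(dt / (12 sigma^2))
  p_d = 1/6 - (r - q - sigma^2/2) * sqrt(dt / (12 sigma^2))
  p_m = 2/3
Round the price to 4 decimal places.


dt = T/N = 0.375000; dx = sigma*sqrt(3*dt) = 0.286378
u = exp(dx) = 1.331596; d = 1/u = 0.750979
p_u = 0.150659, p_m = 0.666667, p_d = 0.182675
Discount per step: exp(-r*dt) = 0.995510
Stock lattice S(k, j) with j the centered position index:
  k=0: S(0,+0) = 27.6400
  k=1: S(1,-1) = 20.7570; S(1,+0) = 27.6400; S(1,+1) = 36.8053
  k=2: S(2,-2) = 15.5881; S(2,-1) = 20.7570; S(2,+0) = 27.6400; S(2,+1) = 36.8053; S(2,+2) = 49.0098
Terminal payoffs V(N, j) = max(S_T - K, 0):
  V(2,-2) = 0.000000; V(2,-1) = 0.000000; V(2,+0) = 0.000000; V(2,+1) = 8.895314; V(2,+2) = 21.099810
Backward induction: V(k, j) = exp(-r*dt) * [p_u * V(k+1, j+1) + p_m * V(k+1, j) + p_d * V(k+1, j-1)]
  V(1,-1) = exp(-r*dt) * [p_u*0.000000 + p_m*0.000000 + p_d*0.000000] = 0.000000
  V(1,+0) = exp(-r*dt) * [p_u*8.895314 + p_m*0.000000 + p_d*0.000000] = 1.334138
  V(1,+1) = exp(-r*dt) * [p_u*21.099810 + p_m*8.895314 + p_d*0.000000] = 9.068178
  V(0,+0) = exp(-r*dt) * [p_u*9.068178 + p_m*1.334138 + p_d*0.000000] = 2.245496

Answer: Price = V(0,0) = 2.2455


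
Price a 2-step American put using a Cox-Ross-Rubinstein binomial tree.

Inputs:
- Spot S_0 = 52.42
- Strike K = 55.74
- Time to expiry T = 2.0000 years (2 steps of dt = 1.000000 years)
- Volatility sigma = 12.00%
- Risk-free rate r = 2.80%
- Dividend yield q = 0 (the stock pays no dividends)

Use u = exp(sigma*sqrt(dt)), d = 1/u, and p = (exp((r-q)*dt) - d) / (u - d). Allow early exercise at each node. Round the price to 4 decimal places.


Answer: Price = V(0,0) = 4.4647

Derivation:
dt = T/N = 1.000000
u = exp(sigma*sqrt(dt)) = 1.127497; d = 1/u = 0.886920
p = (exp((r-q)*dt) - d) / (u - d) = 0.588068
Discount per step: exp(-r*dt) = 0.972388
Stock lattice S(k, i) with i counting down-moves:
  k=0: S(0,0) = 52.4200
  k=1: S(1,0) = 59.1034; S(1,1) = 46.4924
  k=2: S(2,0) = 66.6389; S(2,1) = 52.4200; S(2,2) = 41.2350
Terminal payoffs V(N, i) = max(K - S_T, 0):
  V(2,0) = 0.000000; V(2,1) = 3.320000; V(2,2) = 14.504968
Backward induction: V(k, i) = exp(-r*dt) * [p * V(k+1, i) + (1-p) * V(k+1, i+1)]; then take max(V_cont, immediate exercise) for American.
  V(1,0) = exp(-r*dt) * [p*0.000000 + (1-p)*3.320000] = 1.329853; exercise = 0.000000; V(1,0) = max -> 1.329853
  V(1,1) = exp(-r*dt) * [p*3.320000 + (1-p)*14.504968] = 7.708558; exercise = 9.247631; V(1,1) = max -> 9.247631
  V(0,0) = exp(-r*dt) * [p*1.329853 + (1-p)*9.247631] = 4.464663; exercise = 3.320000; V(0,0) = max -> 4.464663


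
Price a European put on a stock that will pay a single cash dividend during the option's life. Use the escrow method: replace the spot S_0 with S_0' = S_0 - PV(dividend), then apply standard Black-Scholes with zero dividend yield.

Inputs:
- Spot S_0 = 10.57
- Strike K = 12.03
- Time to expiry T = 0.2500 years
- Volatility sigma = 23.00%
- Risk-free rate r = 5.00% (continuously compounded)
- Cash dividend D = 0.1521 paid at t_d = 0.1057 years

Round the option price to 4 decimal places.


Answer: Price = 1.5426

Derivation:
PV(D) = D * exp(-r * t_d) = 0.1521 * 0.99472894 = 0.15129827
S_0' = S_0 - PV(D) = 10.5700 - 0.15129827 = 10.41870173
d1 = (ln(S_0'/K) + (r + sigma^2/2)*T) / (sigma*sqrt(T)) = -1.08424866
d2 = d1 - sigma*sqrt(T) = -1.19924866
exp(-rT) = 0.98757780
N(-d1) = 0.86087272; N(-d2) = 0.88478436
P = K * exp(-rT) * N(-d2) - S_0' * N(-d1) = 12.0300 * 0.98757780 * 0.88478436 - 10.41870173 * 0.86087272 = 1.5426


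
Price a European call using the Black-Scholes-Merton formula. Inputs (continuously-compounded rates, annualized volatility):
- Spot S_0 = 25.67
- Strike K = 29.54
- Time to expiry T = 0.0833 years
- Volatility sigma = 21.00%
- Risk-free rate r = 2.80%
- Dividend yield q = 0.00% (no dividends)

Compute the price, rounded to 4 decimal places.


d1 = (ln(S/K) + (r - q + 0.5*sigma^2) * T) / (sigma * sqrt(T)) = -2.24804319
d2 = d1 - sigma * sqrt(T) = -2.30865285
exp(-rT) = 0.99767032; exp(-qT) = 1.00000000
C = S_0 * exp(-qT) * N(d1) - K * exp(-rT) * N(d2)
N(d1) = 0.01228672; N(d2) = 0.01048143
C = 25.6700 * 1.00000000 * 0.01228672 - 29.5400 * 0.99767032 * 0.01048143 = 0.0065

Answer: Price = 0.0065


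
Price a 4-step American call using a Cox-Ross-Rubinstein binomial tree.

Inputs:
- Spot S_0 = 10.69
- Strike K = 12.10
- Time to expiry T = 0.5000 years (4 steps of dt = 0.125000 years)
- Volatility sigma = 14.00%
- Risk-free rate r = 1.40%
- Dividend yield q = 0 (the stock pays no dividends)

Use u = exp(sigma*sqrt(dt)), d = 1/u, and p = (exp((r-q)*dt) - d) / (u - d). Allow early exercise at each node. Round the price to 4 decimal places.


Answer: Price = V(0,0) = 0.0603

Derivation:
dt = T/N = 0.125000
u = exp(sigma*sqrt(dt)) = 1.050743; d = 1/u = 0.951708
p = (exp((r-q)*dt) - d) / (u - d) = 0.505314
Discount per step: exp(-r*dt) = 0.998252
Stock lattice S(k, i) with i counting down-moves:
  k=0: S(0,0) = 10.6900
  k=1: S(1,0) = 11.2324; S(1,1) = 10.1738
  k=2: S(2,0) = 11.8024; S(2,1) = 10.6900; S(2,2) = 9.6824
  k=3: S(3,0) = 12.4013; S(3,1) = 11.2324; S(3,2) = 10.1738; S(3,3) = 9.2148
  k=4: S(4,0) = 13.0306; S(4,1) = 11.8024; S(4,2) = 10.6900; S(4,3) = 9.6824; S(4,4) = 8.7698
Terminal payoffs V(N, i) = max(S_T - K, 0):
  V(4,0) = 0.930576; V(4,1) = 0.000000; V(4,2) = 0.000000; V(4,3) = 0.000000; V(4,4) = 0.000000
Backward induction: V(k, i) = exp(-r*dt) * [p * V(k+1, i) + (1-p) * V(k+1, i+1)]; then take max(V_cont, immediate exercise) for American.
  V(3,0) = exp(-r*dt) * [p*0.930576 + (1-p)*0.000000] = 0.469411; exercise = 0.301298; V(3,0) = max -> 0.469411
  V(3,1) = exp(-r*dt) * [p*0.000000 + (1-p)*0.000000] = 0.000000; exercise = 0.000000; V(3,1) = max -> 0.000000
  V(3,2) = exp(-r*dt) * [p*0.000000 + (1-p)*0.000000] = 0.000000; exercise = 0.000000; V(3,2) = max -> 0.000000
  V(3,3) = exp(-r*dt) * [p*0.000000 + (1-p)*0.000000] = 0.000000; exercise = 0.000000; V(3,3) = max -> 0.000000
  V(2,0) = exp(-r*dt) * [p*0.469411 + (1-p)*0.000000] = 0.236785; exercise = 0.000000; V(2,0) = max -> 0.236785
  V(2,1) = exp(-r*dt) * [p*0.000000 + (1-p)*0.000000] = 0.000000; exercise = 0.000000; V(2,1) = max -> 0.000000
  V(2,2) = exp(-r*dt) * [p*0.000000 + (1-p)*0.000000] = 0.000000; exercise = 0.000000; V(2,2) = max -> 0.000000
  V(1,0) = exp(-r*dt) * [p*0.236785 + (1-p)*0.000000] = 0.119442; exercise = 0.000000; V(1,0) = max -> 0.119442
  V(1,1) = exp(-r*dt) * [p*0.000000 + (1-p)*0.000000] = 0.000000; exercise = 0.000000; V(1,1) = max -> 0.000000
  V(0,0) = exp(-r*dt) * [p*0.119442 + (1-p)*0.000000] = 0.060250; exercise = 0.000000; V(0,0) = max -> 0.060250


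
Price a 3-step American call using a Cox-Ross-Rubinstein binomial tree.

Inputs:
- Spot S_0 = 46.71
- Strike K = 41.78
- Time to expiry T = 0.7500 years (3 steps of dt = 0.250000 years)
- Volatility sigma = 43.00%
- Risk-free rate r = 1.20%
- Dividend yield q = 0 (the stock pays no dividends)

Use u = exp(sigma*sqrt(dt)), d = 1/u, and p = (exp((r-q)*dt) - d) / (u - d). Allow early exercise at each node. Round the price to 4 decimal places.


Answer: Price = V(0,0) = 9.7539

Derivation:
dt = T/N = 0.250000
u = exp(sigma*sqrt(dt)) = 1.239862; d = 1/u = 0.806541
p = (exp((r-q)*dt) - d) / (u - d) = 0.453390
Discount per step: exp(-r*dt) = 0.997004
Stock lattice S(k, i) with i counting down-moves:
  k=0: S(0,0) = 46.7100
  k=1: S(1,0) = 57.9139; S(1,1) = 37.6736
  k=2: S(2,0) = 71.8053; S(2,1) = 46.7100; S(2,2) = 30.3853
  k=3: S(3,0) = 89.0287; S(3,1) = 57.9139; S(3,2) = 37.6736; S(3,3) = 24.5070
Terminal payoffs V(N, i) = max(S_T - K, 0):
  V(3,0) = 47.248654; V(3,1) = 16.133949; V(3,2) = 0.000000; V(3,3) = 0.000000
Backward induction: V(k, i) = exp(-r*dt) * [p * V(k+1, i) + (1-p) * V(k+1, i+1)]; then take max(V_cont, immediate exercise) for American.
  V(2,0) = exp(-r*dt) * [p*47.248654 + (1-p)*16.133949] = 30.150451; exercise = 30.025299; V(2,0) = max -> 30.150451
  V(2,1) = exp(-r*dt) * [p*16.133949 + (1-p)*0.000000] = 7.293056; exercise = 4.930000; V(2,1) = max -> 7.293056
  V(2,2) = exp(-r*dt) * [p*0.000000 + (1-p)*0.000000] = 0.000000; exercise = 0.000000; V(2,2) = max -> 0.000000
  V(1,0) = exp(-r*dt) * [p*30.150451 + (1-p)*7.293056] = 17.603475; exercise = 16.133949; V(1,0) = max -> 17.603475
  V(1,1) = exp(-r*dt) * [p*7.293056 + (1-p)*0.000000] = 3.296692; exercise = 0.000000; V(1,1) = max -> 3.296692
  V(0,0) = exp(-r*dt) * [p*17.603475 + (1-p)*3.296692] = 9.753935; exercise = 4.930000; V(0,0) = max -> 9.753935


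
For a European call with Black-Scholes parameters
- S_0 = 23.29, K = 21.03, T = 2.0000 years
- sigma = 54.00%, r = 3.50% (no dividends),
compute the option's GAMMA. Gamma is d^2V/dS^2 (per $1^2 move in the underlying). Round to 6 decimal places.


d1 = 0.6071612894; d2 = -0.1565140343
phi(d1) = 0.3317873760; exp(-qT) = 1.0000000000; exp(-rT) = 0.9323938199
Gamma = exp(-qT) * phi(d1) / (S * sigma * sqrt(T)) = 1.0000000000 * 0.3317873760 / (23.2900 * 0.5400 * 1.4142135624) = 0.018654

Answer: Gamma = 0.018654


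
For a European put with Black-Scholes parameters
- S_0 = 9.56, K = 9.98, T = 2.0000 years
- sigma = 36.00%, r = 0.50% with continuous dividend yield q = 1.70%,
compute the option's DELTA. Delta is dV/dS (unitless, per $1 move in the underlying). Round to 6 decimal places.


Answer: Delta = -0.435988

Derivation:
d1 = 0.1229671199; d2 = -0.3861497625
phi(d1) = 0.3959374679; exp(-qT) = 0.9665715046; exp(-rT) = 0.9900498337
N(-d1) = 0.4510665674
Delta = -exp(-qT) * N(-d1) = -0.9665715046 * 0.4510665674 = -0.435988


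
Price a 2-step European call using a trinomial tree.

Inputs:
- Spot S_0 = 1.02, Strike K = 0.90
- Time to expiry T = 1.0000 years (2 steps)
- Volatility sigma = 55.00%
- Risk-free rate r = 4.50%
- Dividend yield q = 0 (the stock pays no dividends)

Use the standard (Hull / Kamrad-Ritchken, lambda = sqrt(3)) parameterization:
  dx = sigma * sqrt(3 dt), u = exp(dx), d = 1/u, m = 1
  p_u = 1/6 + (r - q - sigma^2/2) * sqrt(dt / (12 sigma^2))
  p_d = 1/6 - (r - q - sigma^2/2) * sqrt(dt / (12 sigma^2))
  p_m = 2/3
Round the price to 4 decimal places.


dt = T/N = 0.500000; dx = sigma*sqrt(3*dt) = 0.673610
u = exp(dx) = 1.961304; d = 1/u = 0.509865
p_u = 0.127234, p_m = 0.666667, p_d = 0.206100
Discount per step: exp(-r*dt) = 0.977751
Stock lattice S(k, j) with j the centered position index:
  k=0: S(0,+0) = 1.0200
  k=1: S(1,-1) = 0.5201; S(1,+0) = 1.0200; S(1,+1) = 2.0005
  k=2: S(2,-2) = 0.2652; S(2,-1) = 0.5201; S(2,+0) = 1.0200; S(2,+1) = 2.0005; S(2,+2) = 3.9236
Terminal payoffs V(N, j) = max(S_T - K, 0):
  V(2,-2) = 0.000000; V(2,-1) = 0.000000; V(2,+0) = 0.120000; V(2,+1) = 1.100530; V(2,+2) = 3.023649
Backward induction: V(k, j) = exp(-r*dt) * [p_u * V(k+1, j+1) + p_m * V(k+1, j) + p_d * V(k+1, j-1)]
  V(1,-1) = exp(-r*dt) * [p_u*0.120000 + p_m*0.000000 + p_d*0.000000] = 0.014928
  V(1,+0) = exp(-r*dt) * [p_u*1.100530 + p_m*0.120000 + p_d*0.000000] = 0.215129
  V(1,+1) = exp(-r*dt) * [p_u*3.023649 + p_m*1.100530 + p_d*0.120000] = 1.117695
  V(0,+0) = exp(-r*dt) * [p_u*1.117695 + p_m*0.215129 + p_d*0.014928] = 0.282281

Answer: Price = V(0,0) = 0.2823


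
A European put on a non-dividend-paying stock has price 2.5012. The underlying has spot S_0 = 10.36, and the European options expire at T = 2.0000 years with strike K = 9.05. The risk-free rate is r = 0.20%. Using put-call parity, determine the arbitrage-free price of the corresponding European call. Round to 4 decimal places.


Put-call parity: C - P = S_0 * exp(-qT) - K * exp(-rT).
S_0 * exp(-qT) = 10.3600 * 1.00000000 = 10.36000000
K * exp(-rT) = 9.0500 * 0.99600799 = 9.01387230
C = P + S*exp(-qT) - K*exp(-rT)
C = 2.5012 + 10.36000000 - 9.01387230 = 3.8473

Answer: Call price = 3.8473


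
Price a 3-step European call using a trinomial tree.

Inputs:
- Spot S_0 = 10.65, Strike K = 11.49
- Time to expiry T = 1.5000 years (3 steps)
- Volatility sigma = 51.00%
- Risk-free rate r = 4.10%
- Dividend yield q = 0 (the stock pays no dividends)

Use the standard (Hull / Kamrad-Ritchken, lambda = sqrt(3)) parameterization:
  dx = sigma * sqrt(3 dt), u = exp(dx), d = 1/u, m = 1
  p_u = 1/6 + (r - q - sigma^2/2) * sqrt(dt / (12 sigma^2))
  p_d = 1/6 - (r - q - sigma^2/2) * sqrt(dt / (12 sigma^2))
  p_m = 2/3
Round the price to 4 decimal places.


dt = T/N = 0.500000; dx = sigma*sqrt(3*dt) = 0.624620
u = exp(dx) = 1.867536; d = 1/u = 0.535465
p_u = 0.131025, p_m = 0.666667, p_d = 0.202308
Discount per step: exp(-r*dt) = 0.979709
Stock lattice S(k, j) with j the centered position index:
  k=0: S(0,+0) = 10.6500
  k=1: S(1,-1) = 5.7027; S(1,+0) = 10.6500; S(1,+1) = 19.8893
  k=2: S(2,-2) = 3.0536; S(2,-1) = 5.7027; S(2,+0) = 10.6500; S(2,+1) = 19.8893; S(2,+2) = 37.1439
  k=3: S(3,-3) = 1.6351; S(3,-2) = 3.0536; S(3,-1) = 5.7027; S(3,+0) = 10.6500; S(3,+1) = 19.8893; S(3,+2) = 37.1439; S(3,+3) = 69.3676
Terminal payoffs V(N, j) = max(S_T - K, 0):
  V(3,-3) = 0.000000; V(3,-2) = 0.000000; V(3,-1) = 0.000000; V(3,+0) = 0.000000; V(3,+1) = 8.399258; V(3,+2) = 25.653904; V(3,+3) = 57.877575
Backward induction: V(k, j) = exp(-r*dt) * [p_u * V(k+1, j+1) + p_m * V(k+1, j) + p_d * V(k+1, j-1)]
  V(2,-2) = exp(-r*dt) * [p_u*0.000000 + p_m*0.000000 + p_d*0.000000] = 0.000000
  V(2,-1) = exp(-r*dt) * [p_u*0.000000 + p_m*0.000000 + p_d*0.000000] = 0.000000
  V(2,+0) = exp(-r*dt) * [p_u*8.399258 + p_m*0.000000 + p_d*0.000000] = 1.078182
  V(2,+1) = exp(-r*dt) * [p_u*25.653904 + p_m*8.399258 + p_d*0.000000] = 8.778981
  V(2,+2) = exp(-r*dt) * [p_u*57.877575 + p_m*25.653904 + p_d*8.399258] = 25.849860
  V(1,-1) = exp(-r*dt) * [p_u*1.078182 + p_m*0.000000 + p_d*0.000000] = 0.138402
  V(1,+0) = exp(-r*dt) * [p_u*8.778981 + p_m*1.078182 + p_d*0.000000] = 1.831128
  V(1,+1) = exp(-r*dt) * [p_u*25.849860 + p_m*8.778981 + p_d*1.078182] = 9.265847
  V(0,+0) = exp(-r*dt) * [p_u*9.265847 + p_m*1.831128 + p_d*0.138402] = 2.412836

Answer: Price = V(0,0) = 2.4128


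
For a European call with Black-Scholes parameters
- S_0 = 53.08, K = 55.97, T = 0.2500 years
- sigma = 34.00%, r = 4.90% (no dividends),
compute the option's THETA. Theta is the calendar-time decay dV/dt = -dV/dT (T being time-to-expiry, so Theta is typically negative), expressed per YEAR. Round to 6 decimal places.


Answer: Theta = -8.123651

Derivation:
d1 = -0.1547977849; d2 = -0.3247977849
phi(d1) = 0.3941910021; exp(-qT) = 1.0000000000; exp(-rT) = 0.9878247258
Theta = -S*exp(-qT)*phi(d1)*sigma/(2*sqrt(T)) - r*K*exp(-rT)*N(d2) + q*S*exp(-qT)*N(d1)
N(d1) = 0.4384903688; N(d2) = 0.3726670606; sqrt(T) = 0.5000000000
Term 1 = -53.0800 * 1.0000000000 * 0.3941910021 * 0.3400 / (2 * 0.5000000000) = -7.1140438531
Term 2 = -0.0490 * 55.9700 * 0.9878247258 * 0.3726670606 = -1.0096068475
Term 3 = 0 (no dividend yield, q = 0)
Theta = -7.1140438531 + (-1.0096068475) + (0.0000000000) = -8.123651


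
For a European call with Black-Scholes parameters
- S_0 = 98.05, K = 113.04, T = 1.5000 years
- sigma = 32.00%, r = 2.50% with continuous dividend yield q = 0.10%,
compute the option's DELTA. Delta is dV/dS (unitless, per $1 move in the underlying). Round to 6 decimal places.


Answer: Delta = 0.469331

Derivation:
d1 = -0.0751793966; d2 = -0.4670977554
phi(d1) = 0.3978164727; exp(-qT) = 0.9985011244; exp(-rT) = 0.9631944177
N(d1) = 0.4700359885
Delta = exp(-qT) * N(d1) = 0.9985011244 * 0.4700359885 = 0.469331


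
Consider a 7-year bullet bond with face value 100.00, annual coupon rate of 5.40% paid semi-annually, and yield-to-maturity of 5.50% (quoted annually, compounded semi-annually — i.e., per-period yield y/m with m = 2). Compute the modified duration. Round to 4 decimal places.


Coupon per period c = face * coupon_rate / m = 2.700000
Periods per year m = 2; per-period yield y/m = 0.027500
Number of cashflows N = 14
Cashflows (t years, CF_t, discount factor 1/(1+y/m)^(m*t), PV):
  t = 0.5000: CF_t = 2.700000, DF = 0.973236, PV = 2.627737
  t = 1.0000: CF_t = 2.700000, DF = 0.947188, PV = 2.557408
  t = 1.5000: CF_t = 2.700000, DF = 0.921838, PV = 2.488962
  t = 2.0000: CF_t = 2.700000, DF = 0.897166, PV = 2.422347
  t = 2.5000: CF_t = 2.700000, DF = 0.873154, PV = 2.357516
  t = 3.0000: CF_t = 2.700000, DF = 0.849785, PV = 2.294419
  t = 3.5000: CF_t = 2.700000, DF = 0.827041, PV = 2.233011
  t = 4.0000: CF_t = 2.700000, DF = 0.804906, PV = 2.173247
  t = 4.5000: CF_t = 2.700000, DF = 0.783364, PV = 2.115082
  t = 5.0000: CF_t = 2.700000, DF = 0.762398, PV = 2.058474
  t = 5.5000: CF_t = 2.700000, DF = 0.741993, PV = 2.003381
  t = 6.0000: CF_t = 2.700000, DF = 0.722134, PV = 1.949763
  t = 6.5000: CF_t = 2.700000, DF = 0.702807, PV = 1.897579
  t = 7.0000: CF_t = 102.700000, DF = 0.683997, PV = 70.246520
Price P = sum_t PV_t = 99.425450
First compute Macaulay numerator sum_t t * PV_t:
  t * PV_t at t = 0.5000: 1.313869
  t * PV_t at t = 1.0000: 2.557408
  t * PV_t at t = 1.5000: 3.733443
  t * PV_t at t = 2.0000: 4.844695
  t * PV_t at t = 2.5000: 5.893789
  t * PV_t at t = 3.0000: 6.883258
  t * PV_t at t = 3.5000: 7.815540
  t * PV_t at t = 4.0000: 8.692989
  t * PV_t at t = 4.5000: 9.517871
  t * PV_t at t = 5.0000: 10.292372
  t * PV_t at t = 5.5000: 11.018597
  t * PV_t at t = 6.0000: 11.698577
  t * PV_t at t = 6.5000: 12.334266
  t * PV_t at t = 7.0000: 491.725642
Macaulay duration D = 588.322317 / 99.425450 = 5.917221
Modified duration = D / (1 + y/m) = 5.917221 / (1 + 0.027500) = 5.758852

Answer: Modified duration = 5.7589
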